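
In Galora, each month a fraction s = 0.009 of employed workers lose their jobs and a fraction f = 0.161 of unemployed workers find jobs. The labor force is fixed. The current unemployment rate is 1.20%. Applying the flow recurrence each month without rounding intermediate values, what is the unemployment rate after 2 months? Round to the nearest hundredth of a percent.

Unemployment rate after two months ≈ 2.47%.

With a fixed labor force, u_{t+1} = u_t + s·(1−u_t) − f·u_t = u_t·(1−s−f) + s.
Here 1−s−f = 0.830 and s = 0.009.
u_1 = 0.012000 × 0.830 + 0.009 = 0.018960.
u_2 = 0.018960 × 0.830 + 0.009 = 0.024737.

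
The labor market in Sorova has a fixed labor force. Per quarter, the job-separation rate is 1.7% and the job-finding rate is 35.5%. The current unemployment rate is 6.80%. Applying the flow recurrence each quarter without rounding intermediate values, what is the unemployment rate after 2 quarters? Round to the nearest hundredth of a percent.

Unemployment rate after two quarters ≈ 5.45%.

With a fixed labor force, u_{t+1} = u_t + s·(1−u_t) − f·u_t = u_t·(1−s−f) + s.
Here 1−s−f = 0.628 and s = 0.017.
u_1 = 0.068000 × 0.628 + 0.017 = 0.059704.
u_2 = 0.059704 × 0.628 + 0.017 = 0.054494.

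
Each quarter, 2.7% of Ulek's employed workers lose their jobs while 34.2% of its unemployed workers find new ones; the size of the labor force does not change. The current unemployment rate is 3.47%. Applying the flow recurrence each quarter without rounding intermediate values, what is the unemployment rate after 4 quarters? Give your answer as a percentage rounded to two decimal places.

With a fixed labor force, u_{t+1} = u_t + s·(1−u_t) − f·u_t = u_t·(1−s−f) + s.
Here 1−s−f = 0.631 and s = 0.027.
u_1 = 0.034700 × 0.631 + 0.027 = 0.048896.
u_2 = 0.048896 × 0.631 + 0.027 = 0.057853.
u_3 = 0.057853 × 0.631 + 0.027 = 0.063505.
u_4 = 0.063505 × 0.631 + 0.027 = 0.067072.

Unemployment rate after four quarters ≈ 6.71%.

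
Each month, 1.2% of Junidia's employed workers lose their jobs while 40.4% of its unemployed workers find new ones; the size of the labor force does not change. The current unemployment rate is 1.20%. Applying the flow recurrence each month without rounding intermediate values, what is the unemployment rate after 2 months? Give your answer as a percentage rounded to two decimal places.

With a fixed labor force, u_{t+1} = u_t + s·(1−u_t) − f·u_t = u_t·(1−s−f) + s.
Here 1−s−f = 0.584 and s = 0.012.
u_1 = 0.012000 × 0.584 + 0.012 = 0.019008.
u_2 = 0.019008 × 0.584 + 0.012 = 0.023101.

Unemployment rate after two months ≈ 2.31%.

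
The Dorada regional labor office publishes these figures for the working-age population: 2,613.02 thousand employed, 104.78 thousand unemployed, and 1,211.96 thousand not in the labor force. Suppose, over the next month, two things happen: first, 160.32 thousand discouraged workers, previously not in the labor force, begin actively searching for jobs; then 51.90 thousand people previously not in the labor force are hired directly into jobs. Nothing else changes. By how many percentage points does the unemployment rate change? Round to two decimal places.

The unemployment rate changes by +5.19 percentage points.

Initially, labor force = 2,613.02 + 104.78 = 2,717.80 thousand, so u = 104.78/2,717.80 = 3.86%.
After the first change, unemployed and labor force both rise by 160.32 → E = 2,613.02, U = 265.10, labor force = 2,878.12 thousand.
After the second change, employed and labor force both rise by 51.90; unemployed unchanged → E = 2,664.92, U = 265.10, labor force = 2,930.02 thousand.
New unemployment rate = 265.10 / 2,930.02 = 9.05%.
Change = 9.05% − 3.86% = +5.19 percentage points.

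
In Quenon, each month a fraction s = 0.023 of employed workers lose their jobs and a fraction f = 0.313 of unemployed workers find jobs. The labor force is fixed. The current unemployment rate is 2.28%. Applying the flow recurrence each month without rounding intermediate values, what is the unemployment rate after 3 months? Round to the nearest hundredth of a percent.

With a fixed labor force, u_{t+1} = u_t + s·(1−u_t) − f·u_t = u_t·(1−s−f) + s.
Here 1−s−f = 0.664 and s = 0.023.
u_1 = 0.022800 × 0.664 + 0.023 = 0.038139.
u_2 = 0.038139 × 0.664 + 0.023 = 0.048324.
u_3 = 0.048324 × 0.664 + 0.023 = 0.055087.

Unemployment rate after three months ≈ 5.51%.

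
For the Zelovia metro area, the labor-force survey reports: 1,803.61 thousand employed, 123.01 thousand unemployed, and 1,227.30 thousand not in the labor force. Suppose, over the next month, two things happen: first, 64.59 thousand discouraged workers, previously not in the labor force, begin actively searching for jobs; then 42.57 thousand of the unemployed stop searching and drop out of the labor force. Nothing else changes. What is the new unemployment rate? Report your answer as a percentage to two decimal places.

New unemployment rate ≈ 7.44%.

Initially, labor force = 1,803.61 + 123.01 = 1,926.62 thousand, so u = 123.01/1,926.62 = 6.38%.
After the first change, unemployed and labor force both rise by 64.59 → E = 1,803.61, U = 187.60, labor force = 1,991.21 thousand.
After the second change, unemployed and labor force both fall by 42.57 → E = 1,803.61, U = 145.03, labor force = 1,948.64 thousand.
New unemployment rate = 145.03 / 1,948.64 = 7.44%.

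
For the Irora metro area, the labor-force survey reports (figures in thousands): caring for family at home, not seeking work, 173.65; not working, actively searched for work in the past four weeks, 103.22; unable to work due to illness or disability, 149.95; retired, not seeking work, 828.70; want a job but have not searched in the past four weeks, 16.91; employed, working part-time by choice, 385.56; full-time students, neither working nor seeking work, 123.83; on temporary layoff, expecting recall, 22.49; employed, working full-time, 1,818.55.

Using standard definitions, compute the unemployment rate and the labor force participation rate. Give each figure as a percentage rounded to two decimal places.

Employed = 385.56 + 1,818.55 = 2,204.11 thousand.
Unemployed = 103.22 + 22.49 = 125.71 thousand (jobless and actively searching, or on temporary layoff).
Labor force = 2,204.11 + 125.71 = 2,329.82 thousand.
Not in labor force = 173.65 + 149.95 + 828.70 + 16.91 + 123.83 = 1,293.04 thousand (those not working and not actively searching are outside the labor force — including those who want a job but have given up searching).
Civilian working-age population = 2,329.82 + 1,293.04 = 3,622.86 thousand.
Unemployment rate = 125.71 / 2,329.82 = 5.40%.
Labor force participation rate = 2,329.82 / 3,622.86 = 64.31%.

Unemployment rate ≈ 5.40%; labor force participation rate ≈ 64.31%.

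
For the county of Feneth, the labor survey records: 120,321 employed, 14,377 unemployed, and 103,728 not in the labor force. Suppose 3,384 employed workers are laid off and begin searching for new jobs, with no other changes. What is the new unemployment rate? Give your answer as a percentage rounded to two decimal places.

New unemployment rate ≈ 13.19%.

Initially, labor force = 120,321 + 14,377 = 134,698, so u = 14,377/134,698 = 10.67%.
After the change, employed falls and unemployed rises by 3,384; labor force unchanged → E = 116,937, U = 17,761, labor force = 134,698.
New unemployment rate = 17,761 / 134,698 = 13.19%.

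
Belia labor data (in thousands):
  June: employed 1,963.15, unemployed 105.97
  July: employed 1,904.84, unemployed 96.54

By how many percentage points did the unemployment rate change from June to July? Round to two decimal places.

June: labor force = 1,963.15 + 105.97 = 2,069.12; u = 105.97/2,069.12 = 5.12%.
July: labor force = 1,904.84 + 96.54 = 2,001.38; u = 96.54/2,001.38 = 4.82%.
Change = 4.82% − 5.12% = −0.30 pp.

The unemployment rate changed by −0.30 percentage points.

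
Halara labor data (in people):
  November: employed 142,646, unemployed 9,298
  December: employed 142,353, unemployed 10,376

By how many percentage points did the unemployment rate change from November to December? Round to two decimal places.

November: labor force = 142,646 + 9,298 = 151,944; u = 9,298/151,944 = 6.12%.
December: labor force = 142,353 + 10,376 = 152,729; u = 10,376/152,729 = 6.79%.
Change = 6.79% − 6.12% = +0.67 pp.

The unemployment rate changed by +0.67 percentage points.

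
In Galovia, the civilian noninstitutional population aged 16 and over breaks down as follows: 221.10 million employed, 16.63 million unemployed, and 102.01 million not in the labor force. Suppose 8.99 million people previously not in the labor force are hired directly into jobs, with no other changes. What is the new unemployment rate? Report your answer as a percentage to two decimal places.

Initially, labor force = 221.10 + 16.63 = 237.73 million, so u = 16.63/237.73 = 7.00%.
After the change, employed and labor force both rise by 8.99; unemployed unchanged → E = 230.09, U = 16.63, labor force = 246.72 million.
New unemployment rate = 16.63 / 246.72 = 6.74%.

New unemployment rate ≈ 6.74%.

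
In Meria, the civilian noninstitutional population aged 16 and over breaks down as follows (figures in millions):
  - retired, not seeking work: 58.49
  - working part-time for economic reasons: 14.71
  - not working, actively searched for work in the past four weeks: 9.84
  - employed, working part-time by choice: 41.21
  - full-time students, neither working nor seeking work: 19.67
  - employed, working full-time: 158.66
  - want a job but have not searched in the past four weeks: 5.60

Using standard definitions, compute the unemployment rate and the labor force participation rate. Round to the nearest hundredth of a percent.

Unemployment rate ≈ 4.38%; labor force participation rate ≈ 72.82%.

Employed = 14.71 + 41.21 + 158.66 = 214.58 million (anyone who worked, including part-time for economic reasons, counts as employed).
Unemployed = 9.84 million.
Labor force = 214.58 + 9.84 = 224.42 million.
Not in labor force = 58.49 + 19.67 + 5.60 = 83.76 million (those not working and not actively searching are outside the labor force — including those who want a job but have given up searching).
Civilian working-age population = 224.42 + 83.76 = 308.18 million.
Unemployment rate = 9.84 / 224.42 = 4.38%.
Labor force participation rate = 224.42 / 308.18 = 72.82%.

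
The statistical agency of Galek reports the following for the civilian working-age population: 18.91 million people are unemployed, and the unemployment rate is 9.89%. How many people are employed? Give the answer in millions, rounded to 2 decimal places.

Labor force = U / u = 18.91 / 0.0989 ≈ 191.20 million.
Employed = labor force − unemployed = 191.20 − 18.91 = 172.29 million.

About 172.29 million are employed.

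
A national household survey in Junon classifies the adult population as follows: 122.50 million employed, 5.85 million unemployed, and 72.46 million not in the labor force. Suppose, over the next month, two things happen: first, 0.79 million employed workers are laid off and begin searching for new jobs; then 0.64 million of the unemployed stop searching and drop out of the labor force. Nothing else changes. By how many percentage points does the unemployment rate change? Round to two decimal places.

The unemployment rate changes by +0.14 percentage points.

Initially, labor force = 122.50 + 5.85 = 128.35 million, so u = 5.85/128.35 = 4.56%.
After the first change, employed falls and unemployed rises by 0.79; labor force unchanged → E = 121.71, U = 6.64, labor force = 128.35 million.
After the second change, unemployed and labor force both fall by 0.64 → E = 121.71, U = 6.00, labor force = 127.71 million.
New unemployment rate = 6.00 / 127.71 = 4.70%.
Change = 4.70% − 4.56% = +0.14 percentage points.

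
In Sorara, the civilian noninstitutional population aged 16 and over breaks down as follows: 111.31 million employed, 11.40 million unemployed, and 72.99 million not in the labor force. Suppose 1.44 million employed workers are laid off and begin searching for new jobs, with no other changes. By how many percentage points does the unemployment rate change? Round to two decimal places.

Initially, labor force = 111.31 + 11.40 = 122.71 million, so u = 11.40/122.71 = 9.29%.
After the change, employed falls and unemployed rises by 1.44; labor force unchanged → E = 109.87, U = 12.84, labor force = 122.71 million.
New unemployment rate = 12.84 / 122.71 = 10.46%.
Change = 10.46% − 9.29% = +1.17 percentage points.

The unemployment rate changes by +1.17 percentage points.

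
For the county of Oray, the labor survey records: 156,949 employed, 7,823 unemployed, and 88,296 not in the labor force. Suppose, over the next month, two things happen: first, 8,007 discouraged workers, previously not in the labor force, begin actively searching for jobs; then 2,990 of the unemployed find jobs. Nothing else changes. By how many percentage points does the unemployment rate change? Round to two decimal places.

The unemployment rate changes by +2.68 percentage points.

Initially, labor force = 156,949 + 7,823 = 164,772, so u = 7,823/164,772 = 4.75%.
After the first change, unemployed and labor force both rise by 8,007 → E = 156,949, U = 15,830, labor force = 172,779.
After the second change, unemployed falls and employed rises by 2,990; labor force unchanged → E = 159,939, U = 12,840, labor force = 172,779.
New unemployment rate = 12,840 / 172,779 = 7.43%.
Change = 7.43% − 4.75% = +2.68 percentage points.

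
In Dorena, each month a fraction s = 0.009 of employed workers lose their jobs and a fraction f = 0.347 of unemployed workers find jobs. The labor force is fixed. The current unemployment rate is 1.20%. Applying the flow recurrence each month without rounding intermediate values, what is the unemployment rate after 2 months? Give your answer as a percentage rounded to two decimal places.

With a fixed labor force, u_{t+1} = u_t + s·(1−u_t) − f·u_t = u_t·(1−s−f) + s.
Here 1−s−f = 0.644 and s = 0.009.
u_1 = 0.012000 × 0.644 + 0.009 = 0.016728.
u_2 = 0.016728 × 0.644 + 0.009 = 0.019773.

Unemployment rate after two months ≈ 1.98%.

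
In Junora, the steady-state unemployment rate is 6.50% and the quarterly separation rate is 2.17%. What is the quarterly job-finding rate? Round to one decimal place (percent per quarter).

From u* = s/(s+f): f = s·(1−u)/u.
f = 2.17 × (1 − 0.0650) / 0.0650 = 2.0290 / 0.0650 ≈ 31.2% per quarter.

Job-finding rate ≈ 31.2% per quarter.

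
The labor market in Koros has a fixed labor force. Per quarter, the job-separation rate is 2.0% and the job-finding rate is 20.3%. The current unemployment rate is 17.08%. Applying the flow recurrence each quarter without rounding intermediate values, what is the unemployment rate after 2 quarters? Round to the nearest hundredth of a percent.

Unemployment rate after two quarters ≈ 13.87%.

With a fixed labor force, u_{t+1} = u_t + s·(1−u_t) − f·u_t = u_t·(1−s−f) + s.
Here 1−s−f = 0.777 and s = 0.020.
u_1 = 0.170800 × 0.777 + 0.020 = 0.152712.
u_2 = 0.152712 × 0.777 + 0.020 = 0.138657.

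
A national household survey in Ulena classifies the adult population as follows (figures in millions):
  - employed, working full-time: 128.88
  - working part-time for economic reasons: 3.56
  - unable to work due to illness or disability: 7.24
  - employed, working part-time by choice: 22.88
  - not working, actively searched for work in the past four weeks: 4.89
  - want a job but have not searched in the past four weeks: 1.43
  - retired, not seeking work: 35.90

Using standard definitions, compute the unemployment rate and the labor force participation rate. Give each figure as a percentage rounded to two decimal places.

Unemployment rate ≈ 3.05%; labor force participation rate ≈ 78.24%.

Employed = 128.88 + 3.56 + 22.88 = 155.32 million (anyone who worked, including part-time for economic reasons, counts as employed).
Unemployed = 4.89 million.
Labor force = 155.32 + 4.89 = 160.21 million.
Not in labor force = 7.24 + 1.43 + 35.90 = 44.57 million (those not working and not actively searching are outside the labor force — including those who want a job but have given up searching).
Civilian working-age population = 160.21 + 44.57 = 204.78 million.
Unemployment rate = 4.89 / 160.21 = 3.05%.
Labor force participation rate = 160.21 / 204.78 = 78.24%.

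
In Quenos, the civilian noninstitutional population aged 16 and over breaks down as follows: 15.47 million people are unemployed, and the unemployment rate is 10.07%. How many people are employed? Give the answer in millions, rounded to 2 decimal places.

Labor force = U / u = 15.47 / 0.1007 ≈ 153.62 million.
Employed = labor force − unemployed = 153.62 − 15.47 = 138.15 million.

About 138.15 million are employed.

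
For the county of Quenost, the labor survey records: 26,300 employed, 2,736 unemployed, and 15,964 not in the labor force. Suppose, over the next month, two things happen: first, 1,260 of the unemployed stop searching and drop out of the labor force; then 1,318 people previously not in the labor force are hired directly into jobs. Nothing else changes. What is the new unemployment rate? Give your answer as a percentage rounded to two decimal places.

New unemployment rate ≈ 5.07%.

Initially, labor force = 26,300 + 2,736 = 29,036, so u = 2,736/29,036 = 9.42%.
After the first change, unemployed and labor force both fall by 1,260 → E = 26,300, U = 1,476, labor force = 27,776.
After the second change, employed and labor force both rise by 1,318; unemployed unchanged → E = 27,618, U = 1,476, labor force = 29,094.
New unemployment rate = 1,476 / 29,094 = 5.07%.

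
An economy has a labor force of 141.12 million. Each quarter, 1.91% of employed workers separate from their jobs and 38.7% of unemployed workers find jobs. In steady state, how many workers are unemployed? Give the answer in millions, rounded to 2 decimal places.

Steady-state unemployment rate u* = s/(s+f) = 1.91/(1.91+38.7) = 0.047033.
Unemployed = u* × labor force = 0.047033 × 141.12 ≈ 6.64 million.

About 6.64 million are unemployed in steady state.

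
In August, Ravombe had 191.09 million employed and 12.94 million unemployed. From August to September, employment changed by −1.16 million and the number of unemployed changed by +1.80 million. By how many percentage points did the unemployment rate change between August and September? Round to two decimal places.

The unemployment rate changed by +0.86 percentage points.

August: labor force = 191.09 + 12.94 = 204.03; u = 12.94/204.03 = 6.34%.
September: labor force = 189.93 + 14.74 = 204.67; u = 14.74/204.67 = 7.20%.
Change = 7.20% − 6.34% = +0.86 pp.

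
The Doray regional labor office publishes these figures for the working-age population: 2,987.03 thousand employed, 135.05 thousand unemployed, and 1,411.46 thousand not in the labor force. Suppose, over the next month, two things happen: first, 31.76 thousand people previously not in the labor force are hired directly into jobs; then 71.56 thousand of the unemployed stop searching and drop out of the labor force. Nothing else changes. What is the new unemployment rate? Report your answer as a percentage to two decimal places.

Initially, labor force = 2,987.03 + 135.05 = 3,122.08 thousand, so u = 135.05/3,122.08 = 4.33%.
After the first change, employed and labor force both rise by 31.76; unemployed unchanged → E = 3,018.79, U = 135.05, labor force = 3,153.84 thousand.
After the second change, unemployed and labor force both fall by 71.56 → E = 3,018.79, U = 63.49, labor force = 3,082.28 thousand.
New unemployment rate = 63.49 / 3,082.28 = 2.06%.

New unemployment rate ≈ 2.06%.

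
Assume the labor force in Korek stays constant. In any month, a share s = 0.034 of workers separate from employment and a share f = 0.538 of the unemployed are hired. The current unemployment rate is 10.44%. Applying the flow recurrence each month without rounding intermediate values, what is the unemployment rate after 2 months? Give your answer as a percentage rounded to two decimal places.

With a fixed labor force, u_{t+1} = u_t + s·(1−u_t) − f·u_t = u_t·(1−s−f) + s.
Here 1−s−f = 0.428 and s = 0.034.
u_1 = 0.104400 × 0.428 + 0.034 = 0.078683.
u_2 = 0.078683 × 0.428 + 0.034 = 0.067676.

Unemployment rate after two months ≈ 6.77%.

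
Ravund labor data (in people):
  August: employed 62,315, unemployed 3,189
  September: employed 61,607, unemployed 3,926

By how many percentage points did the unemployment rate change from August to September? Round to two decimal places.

August: labor force = 62,315 + 3,189 = 65,504; u = 3,189/65,504 = 4.87%.
September: labor force = 61,607 + 3,926 = 65,533; u = 3,926/65,533 = 5.99%.
Change = 5.99% − 4.87% = +1.12 pp.

The unemployment rate changed by +1.12 percentage points.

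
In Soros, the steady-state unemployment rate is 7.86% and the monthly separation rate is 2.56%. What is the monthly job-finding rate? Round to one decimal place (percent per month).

Job-finding rate ≈ 30.0% per month.

From u* = s/(s+f): f = s·(1−u)/u.
f = 2.56 × (1 − 0.0786) / 0.0786 = 2.3588 / 0.0786 ≈ 30.0% per month.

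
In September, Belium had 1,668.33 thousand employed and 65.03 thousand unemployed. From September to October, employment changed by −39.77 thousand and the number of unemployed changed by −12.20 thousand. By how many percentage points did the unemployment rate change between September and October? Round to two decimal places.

The unemployment rate changed by −0.61 percentage points.

September: labor force = 1,668.33 + 65.03 = 1,733.36; u = 65.03/1,733.36 = 3.75%.
October: labor force = 1,628.56 + 52.83 = 1,681.39; u = 52.83/1,681.39 = 3.14%.
Change = 3.14% − 3.75% = −0.61 pp.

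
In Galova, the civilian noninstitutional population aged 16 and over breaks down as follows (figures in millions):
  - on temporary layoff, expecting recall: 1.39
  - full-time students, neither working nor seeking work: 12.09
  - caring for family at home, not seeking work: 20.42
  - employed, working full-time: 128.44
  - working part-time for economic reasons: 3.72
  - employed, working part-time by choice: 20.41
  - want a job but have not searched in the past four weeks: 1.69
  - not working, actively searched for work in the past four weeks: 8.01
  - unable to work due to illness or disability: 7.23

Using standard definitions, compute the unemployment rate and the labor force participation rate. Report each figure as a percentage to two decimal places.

Unemployment rate ≈ 5.80%; labor force participation rate ≈ 79.63%.

Employed = 128.44 + 3.72 + 20.41 = 152.57 million (anyone who worked, including part-time for economic reasons, counts as employed).
Unemployed = 1.39 + 8.01 = 9.40 million (jobless and actively searching, or on temporary layoff).
Labor force = 152.57 + 9.40 = 161.97 million.
Not in labor force = 12.09 + 20.42 + 1.69 + 7.23 = 41.43 million (those not working and not actively searching are outside the labor force — including those who want a job but have given up searching).
Civilian working-age population = 161.97 + 41.43 = 203.40 million.
Unemployment rate = 9.40 / 161.97 = 5.80%.
Labor force participation rate = 161.97 / 203.40 = 79.63%.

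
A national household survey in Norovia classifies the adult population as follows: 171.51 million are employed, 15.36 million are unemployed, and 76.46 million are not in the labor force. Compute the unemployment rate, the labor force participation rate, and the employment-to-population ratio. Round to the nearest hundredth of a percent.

Unemployment rate ≈ 8.22%; labor force participation rate ≈ 70.96%; employment-population ratio ≈ 65.13%.

Labor force = employed + unemployed = 171.51 + 15.36 = 186.87 million.
Working-age population = 186.87 + 76.46 = 263.33 million.
Unemployment rate = 15.36 / 186.87 = 8.22%.
Labor force participation rate = 186.87 / 263.33 = 70.96%.
Employment-population ratio = 171.51 / 263.33 = 65.13%.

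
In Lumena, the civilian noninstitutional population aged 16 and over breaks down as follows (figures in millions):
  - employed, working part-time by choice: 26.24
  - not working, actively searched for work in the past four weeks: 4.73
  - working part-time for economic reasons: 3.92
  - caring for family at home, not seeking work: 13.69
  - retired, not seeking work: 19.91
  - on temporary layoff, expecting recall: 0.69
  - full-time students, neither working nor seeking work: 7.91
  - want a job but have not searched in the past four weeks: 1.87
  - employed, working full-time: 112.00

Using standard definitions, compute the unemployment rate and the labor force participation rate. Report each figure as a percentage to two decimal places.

Employed = 26.24 + 3.92 + 112.00 = 142.16 million (anyone who worked, including part-time for economic reasons, counts as employed).
Unemployed = 4.73 + 0.69 = 5.42 million (jobless and actively searching, or on temporary layoff).
Labor force = 142.16 + 5.42 = 147.58 million.
Not in labor force = 13.69 + 19.91 + 7.91 + 1.87 = 43.38 million (those not working and not actively searching are outside the labor force — including those who want a job but have given up searching).
Civilian working-age population = 147.58 + 43.38 = 190.96 million.
Unemployment rate = 5.42 / 147.58 = 3.67%.
Labor force participation rate = 147.58 / 190.96 = 77.28%.

Unemployment rate ≈ 3.67%; labor force participation rate ≈ 77.28%.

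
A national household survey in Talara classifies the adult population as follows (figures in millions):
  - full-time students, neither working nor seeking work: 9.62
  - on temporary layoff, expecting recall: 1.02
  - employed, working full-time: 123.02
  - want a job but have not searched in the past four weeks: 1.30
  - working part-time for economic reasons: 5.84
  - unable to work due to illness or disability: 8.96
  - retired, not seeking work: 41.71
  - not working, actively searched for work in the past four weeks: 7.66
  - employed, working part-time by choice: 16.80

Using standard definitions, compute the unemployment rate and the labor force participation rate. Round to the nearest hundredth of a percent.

Unemployment rate ≈ 5.62%; labor force participation rate ≈ 71.48%.

Employed = 123.02 + 5.84 + 16.80 = 145.66 million (anyone who worked, including part-time for economic reasons, counts as employed).
Unemployed = 1.02 + 7.66 = 8.68 million (jobless and actively searching, or on temporary layoff).
Labor force = 145.66 + 8.68 = 154.34 million.
Not in labor force = 9.62 + 1.30 + 8.96 + 41.71 = 61.59 million (those not working and not actively searching are outside the labor force — including those who want a job but have given up searching).
Civilian working-age population = 154.34 + 61.59 = 215.93 million.
Unemployment rate = 8.68 / 154.34 = 5.62%.
Labor force participation rate = 154.34 / 215.93 = 71.48%.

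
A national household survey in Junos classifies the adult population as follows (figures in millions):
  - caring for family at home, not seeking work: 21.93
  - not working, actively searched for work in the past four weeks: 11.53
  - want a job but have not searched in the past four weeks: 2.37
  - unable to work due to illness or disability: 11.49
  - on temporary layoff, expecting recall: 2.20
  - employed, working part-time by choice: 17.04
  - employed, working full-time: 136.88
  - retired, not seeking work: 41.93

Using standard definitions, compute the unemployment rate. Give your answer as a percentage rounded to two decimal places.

Unemployment rate ≈ 8.19%.

Employed = 17.04 + 136.88 = 153.92 million.
Unemployed = 11.53 + 2.20 = 13.73 million (jobless and actively searching, or on temporary layoff).
Labor force = 153.92 + 13.73 = 167.65 million.
Unemployment rate = 13.73 / 167.65 = 8.19%.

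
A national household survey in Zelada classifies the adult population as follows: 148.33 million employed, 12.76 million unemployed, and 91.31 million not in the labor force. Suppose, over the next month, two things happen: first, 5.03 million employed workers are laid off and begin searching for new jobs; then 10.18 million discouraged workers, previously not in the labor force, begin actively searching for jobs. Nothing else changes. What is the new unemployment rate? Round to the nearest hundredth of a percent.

New unemployment rate ≈ 16.33%.

Initially, labor force = 148.33 + 12.76 = 161.09 million, so u = 12.76/161.09 = 7.92%.
After the first change, employed falls and unemployed rises by 5.03; labor force unchanged → E = 143.30, U = 17.79, labor force = 161.09 million.
After the second change, unemployed and labor force both rise by 10.18 → E = 143.30, U = 27.97, labor force = 171.27 million.
New unemployment rate = 27.97 / 171.27 = 16.33%.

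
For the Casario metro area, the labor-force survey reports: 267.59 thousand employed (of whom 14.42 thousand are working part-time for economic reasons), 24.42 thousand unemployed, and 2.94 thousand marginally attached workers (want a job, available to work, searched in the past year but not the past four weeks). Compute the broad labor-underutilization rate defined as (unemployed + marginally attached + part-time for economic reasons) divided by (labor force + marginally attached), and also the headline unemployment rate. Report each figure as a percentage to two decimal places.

Labor force = 267.59 + 24.42 = 292.01 thousand.
Numerator = 24.42 + 2.94 + 14.42 = 41.78 thousand.
Denominator = 292.01 + 2.94 = 294.95 thousand.
Broad rate = 41.78 / 294.95 = 14.17%.
Headline unemployment rate = 24.42 / 292.01 = 8.36%.

Broad underutilization rate ≈ 14.17%; headline unemployment rate ≈ 8.36%.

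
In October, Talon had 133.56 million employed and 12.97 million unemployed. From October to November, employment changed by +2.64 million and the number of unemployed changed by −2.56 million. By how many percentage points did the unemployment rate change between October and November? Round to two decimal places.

October: labor force = 133.56 + 12.97 = 146.53; u = 12.97/146.53 = 8.85%.
November: labor force = 136.20 + 10.41 = 146.61; u = 10.41/146.61 = 7.10%.
Change = 7.10% − 8.85% = −1.75 pp.

The unemployment rate changed by −1.75 percentage points.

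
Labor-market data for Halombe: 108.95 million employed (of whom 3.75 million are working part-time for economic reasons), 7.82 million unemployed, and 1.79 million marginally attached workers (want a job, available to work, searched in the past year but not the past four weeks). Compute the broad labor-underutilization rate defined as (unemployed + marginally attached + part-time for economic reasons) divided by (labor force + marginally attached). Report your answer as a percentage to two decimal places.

Broad underutilization rate ≈ 11.27%.

Labor force = 108.95 + 7.82 = 116.77 million.
Numerator = 7.82 + 1.79 + 3.75 = 13.36 million.
Denominator = 116.77 + 1.79 = 118.56 million.
Broad rate = 13.36 / 118.56 = 11.27%.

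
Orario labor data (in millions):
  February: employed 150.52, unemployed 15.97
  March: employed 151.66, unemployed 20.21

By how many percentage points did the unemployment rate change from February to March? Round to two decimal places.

February: labor force = 150.52 + 15.97 = 166.49; u = 15.97/166.49 = 9.59%.
March: labor force = 151.66 + 20.21 = 171.87; u = 20.21/171.87 = 11.76%.
Change = 11.76% − 9.59% = +2.17 pp.

The unemployment rate changed by +2.17 percentage points.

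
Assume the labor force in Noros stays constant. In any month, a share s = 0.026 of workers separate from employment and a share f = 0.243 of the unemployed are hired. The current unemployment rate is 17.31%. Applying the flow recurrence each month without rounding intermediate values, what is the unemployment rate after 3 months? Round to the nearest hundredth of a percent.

With a fixed labor force, u_{t+1} = u_t + s·(1−u_t) − f·u_t = u_t·(1−s−f) + s.
Here 1−s−f = 0.731 and s = 0.026.
u_1 = 0.173100 × 0.731 + 0.026 = 0.152536.
u_2 = 0.152536 × 0.731 + 0.026 = 0.137504.
u_3 = 0.137504 × 0.731 + 0.026 = 0.126515.

Unemployment rate after three months ≈ 12.65%.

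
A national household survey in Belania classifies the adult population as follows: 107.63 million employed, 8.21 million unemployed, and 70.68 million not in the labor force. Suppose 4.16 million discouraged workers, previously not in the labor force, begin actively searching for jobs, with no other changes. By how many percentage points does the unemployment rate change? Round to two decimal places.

Initially, labor force = 107.63 + 8.21 = 115.84 million, so u = 8.21/115.84 = 7.09%.
After the change, unemployed and labor force both rise by 4.16 → E = 107.63, U = 12.37, labor force = 120.00 million.
New unemployment rate = 12.37 / 120.00 = 10.31%.
Change = 10.31% − 7.09% = +3.22 percentage points.

The unemployment rate changes by +3.22 percentage points.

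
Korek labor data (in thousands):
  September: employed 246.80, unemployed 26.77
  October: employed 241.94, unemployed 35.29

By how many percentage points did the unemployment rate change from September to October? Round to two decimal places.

The unemployment rate changed by +2.94 percentage points.

September: labor force = 246.80 + 26.77 = 273.57; u = 26.77/273.57 = 9.79%.
October: labor force = 241.94 + 35.29 = 277.23; u = 35.29/277.23 = 12.73%.
Change = 12.73% − 9.79% = +2.94 pp.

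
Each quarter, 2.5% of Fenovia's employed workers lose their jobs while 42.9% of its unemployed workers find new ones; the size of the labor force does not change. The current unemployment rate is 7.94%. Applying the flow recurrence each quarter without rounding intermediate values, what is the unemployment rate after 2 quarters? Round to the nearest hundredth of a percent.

Unemployment rate after two quarters ≈ 6.23%.

With a fixed labor force, u_{t+1} = u_t + s·(1−u_t) − f·u_t = u_t·(1−s−f) + s.
Here 1−s−f = 0.546 and s = 0.025.
u_1 = 0.079400 × 0.546 + 0.025 = 0.068352.
u_2 = 0.068352 × 0.546 + 0.025 = 0.062320.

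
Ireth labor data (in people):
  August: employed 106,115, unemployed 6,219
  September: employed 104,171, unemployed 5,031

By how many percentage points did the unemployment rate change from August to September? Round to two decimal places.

August: labor force = 106,115 + 6,219 = 112,334; u = 6,219/112,334 = 5.54%.
September: labor force = 104,171 + 5,031 = 109,202; u = 5,031/109,202 = 4.61%.
Change = 4.61% − 5.54% = −0.93 pp.

The unemployment rate changed by −0.93 percentage points.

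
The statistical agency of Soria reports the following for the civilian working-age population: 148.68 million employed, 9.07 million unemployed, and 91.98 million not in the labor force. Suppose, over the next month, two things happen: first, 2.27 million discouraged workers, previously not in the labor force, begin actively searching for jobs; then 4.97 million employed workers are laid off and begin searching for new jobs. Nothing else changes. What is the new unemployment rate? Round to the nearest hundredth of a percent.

New unemployment rate ≈ 10.19%.

Initially, labor force = 148.68 + 9.07 = 157.75 million, so u = 9.07/157.75 = 5.75%.
After the first change, unemployed and labor force both rise by 2.27 → E = 148.68, U = 11.34, labor force = 160.02 million.
After the second change, employed falls and unemployed rises by 4.97; labor force unchanged → E = 143.71, U = 16.31, labor force = 160.02 million.
New unemployment rate = 16.31 / 160.02 = 10.19%.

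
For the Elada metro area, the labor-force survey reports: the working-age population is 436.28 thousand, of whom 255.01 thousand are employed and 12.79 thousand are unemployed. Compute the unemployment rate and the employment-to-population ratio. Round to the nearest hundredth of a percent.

Unemployment rate ≈ 4.78%; employment-population ratio ≈ 58.45%.

Labor force = employed + unemployed = 255.01 + 12.79 = 267.80 thousand.
Unemployment rate = 12.79 / 267.80 = 4.78%.
Employment-population ratio = 255.01 / 436.28 = 58.45%.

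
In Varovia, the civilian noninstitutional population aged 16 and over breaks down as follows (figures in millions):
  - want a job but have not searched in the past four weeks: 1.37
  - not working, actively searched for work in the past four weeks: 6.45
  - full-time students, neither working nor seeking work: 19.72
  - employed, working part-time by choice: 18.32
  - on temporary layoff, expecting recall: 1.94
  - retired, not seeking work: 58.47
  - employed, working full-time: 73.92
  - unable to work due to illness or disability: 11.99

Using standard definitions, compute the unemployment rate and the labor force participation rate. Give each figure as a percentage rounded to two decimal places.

Unemployment rate ≈ 8.34%; labor force participation rate ≈ 52.36%.

Employed = 18.32 + 73.92 = 92.24 million.
Unemployed = 6.45 + 1.94 = 8.39 million (jobless and actively searching, or on temporary layoff).
Labor force = 92.24 + 8.39 = 100.63 million.
Not in labor force = 1.37 + 19.72 + 58.47 + 11.99 = 91.55 million (those not working and not actively searching are outside the labor force — including those who want a job but have given up searching).
Civilian working-age population = 100.63 + 91.55 = 192.18 million.
Unemployment rate = 8.39 / 100.63 = 8.34%.
Labor force participation rate = 100.63 / 192.18 = 52.36%.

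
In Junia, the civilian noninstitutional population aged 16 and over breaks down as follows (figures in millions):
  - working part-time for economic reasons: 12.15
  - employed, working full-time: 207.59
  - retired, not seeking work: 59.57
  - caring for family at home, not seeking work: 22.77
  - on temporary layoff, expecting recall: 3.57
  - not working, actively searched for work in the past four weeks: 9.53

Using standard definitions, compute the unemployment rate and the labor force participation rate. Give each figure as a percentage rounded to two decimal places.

Unemployment rate ≈ 5.63%; labor force participation rate ≈ 73.88%.

Employed = 12.15 + 207.59 = 219.74 million (anyone who worked, including part-time for economic reasons, counts as employed).
Unemployed = 3.57 + 9.53 = 13.10 million (jobless and actively searching, or on temporary layoff).
Labor force = 219.74 + 13.10 = 232.84 million.
Not in labor force = 59.57 + 22.77 = 82.34 million (those not working and not actively searching are outside the labor force).
Civilian working-age population = 232.84 + 82.34 = 315.18 million.
Unemployment rate = 13.10 / 232.84 = 5.63%.
Labor force participation rate = 232.84 / 315.18 = 73.88%.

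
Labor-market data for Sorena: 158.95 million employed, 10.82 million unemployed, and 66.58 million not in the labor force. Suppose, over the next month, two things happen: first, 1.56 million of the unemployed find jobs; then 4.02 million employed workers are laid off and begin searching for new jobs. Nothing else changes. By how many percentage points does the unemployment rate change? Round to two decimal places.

The unemployment rate changes by +1.45 percentage points.

Initially, labor force = 158.95 + 10.82 = 169.77 million, so u = 10.82/169.77 = 6.37%.
After the first change, unemployed falls and employed rises by 1.56; labor force unchanged → E = 160.51, U = 9.26, labor force = 169.77 million.
After the second change, employed falls and unemployed rises by 4.02; labor force unchanged → E = 156.49, U = 13.28, labor force = 169.77 million.
New unemployment rate = 13.28 / 169.77 = 7.82%.
Change = 7.82% − 6.37% = +1.45 percentage points.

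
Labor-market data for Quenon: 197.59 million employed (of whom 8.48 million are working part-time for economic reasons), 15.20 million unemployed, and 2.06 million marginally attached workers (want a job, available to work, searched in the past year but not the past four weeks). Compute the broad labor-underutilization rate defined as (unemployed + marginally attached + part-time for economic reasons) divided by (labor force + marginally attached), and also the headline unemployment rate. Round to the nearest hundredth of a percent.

Broad underutilization rate ≈ 11.98%; headline unemployment rate ≈ 7.14%.

Labor force = 197.59 + 15.20 = 212.79 million.
Numerator = 15.20 + 2.06 + 8.48 = 25.74 million.
Denominator = 212.79 + 2.06 = 214.85 million.
Broad rate = 25.74 / 214.85 = 11.98%.
Headline unemployment rate = 15.20 / 212.79 = 7.14%.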